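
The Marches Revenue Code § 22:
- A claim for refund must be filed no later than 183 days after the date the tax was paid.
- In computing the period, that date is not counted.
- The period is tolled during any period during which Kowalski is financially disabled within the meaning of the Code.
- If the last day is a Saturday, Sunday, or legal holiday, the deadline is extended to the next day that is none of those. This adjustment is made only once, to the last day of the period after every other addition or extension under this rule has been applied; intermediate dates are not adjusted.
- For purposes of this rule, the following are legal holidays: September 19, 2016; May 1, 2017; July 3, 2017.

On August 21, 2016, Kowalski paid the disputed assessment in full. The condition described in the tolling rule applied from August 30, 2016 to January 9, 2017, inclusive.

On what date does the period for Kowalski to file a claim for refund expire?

July 4, 2017

183 days after August 21, 2016 is February 20, 2017.
From August 30, 2016 through January 9, 2017 inclusive is 133 days; tolling adds 133 days: February 20, 2017 + 133 days = July 3, 2017.
July 3, 2017 is a listed holiday. The next qualifying day is July 4, 2017.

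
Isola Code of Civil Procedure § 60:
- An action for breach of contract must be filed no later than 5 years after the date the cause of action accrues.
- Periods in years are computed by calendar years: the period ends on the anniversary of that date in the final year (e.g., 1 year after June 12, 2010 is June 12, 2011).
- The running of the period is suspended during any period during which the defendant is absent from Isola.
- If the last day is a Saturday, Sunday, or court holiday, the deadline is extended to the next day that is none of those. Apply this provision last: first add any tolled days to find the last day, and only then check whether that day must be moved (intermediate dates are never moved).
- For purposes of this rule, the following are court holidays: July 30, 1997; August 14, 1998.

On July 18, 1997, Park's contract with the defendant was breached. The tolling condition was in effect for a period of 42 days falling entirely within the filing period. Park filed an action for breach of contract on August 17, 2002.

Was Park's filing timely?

Yes

5 years after July 18, 1997 is July 18, 2002.
Tolling adds 42 days: July 18, 2002 + 42 days = August 29, 2002.
August 29, 2002 is a Thursday and not a court holiday, so no extension applies.
The deadline is August 29, 2002; the filing on August 17, 2002 is on or before that date.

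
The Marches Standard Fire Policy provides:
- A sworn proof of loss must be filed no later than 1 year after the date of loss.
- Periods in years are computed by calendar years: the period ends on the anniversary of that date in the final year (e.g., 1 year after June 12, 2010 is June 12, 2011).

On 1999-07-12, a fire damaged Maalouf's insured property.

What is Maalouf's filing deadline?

July 12, 2000

1 year after 1999-07-12 is July 12, 2000.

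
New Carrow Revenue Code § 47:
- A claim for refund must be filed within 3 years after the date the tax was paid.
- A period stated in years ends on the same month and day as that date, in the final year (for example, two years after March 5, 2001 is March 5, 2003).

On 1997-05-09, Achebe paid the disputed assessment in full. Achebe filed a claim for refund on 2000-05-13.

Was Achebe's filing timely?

No

3 years after 1997-05-09 is May 9, 2000.
The deadline is May 9, 2000; the filing on May 13, 2000 is after that date.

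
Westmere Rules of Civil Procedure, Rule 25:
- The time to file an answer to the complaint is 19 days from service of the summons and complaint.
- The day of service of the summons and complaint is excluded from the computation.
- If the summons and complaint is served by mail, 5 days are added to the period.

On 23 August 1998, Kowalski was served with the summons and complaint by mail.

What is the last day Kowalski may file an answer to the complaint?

19 days after 23 August 1998 is September 11, 1998.
Service was by mail, adding 5 days: September 11, 1998 + 5 days = September 16, 1998.

September 16, 1998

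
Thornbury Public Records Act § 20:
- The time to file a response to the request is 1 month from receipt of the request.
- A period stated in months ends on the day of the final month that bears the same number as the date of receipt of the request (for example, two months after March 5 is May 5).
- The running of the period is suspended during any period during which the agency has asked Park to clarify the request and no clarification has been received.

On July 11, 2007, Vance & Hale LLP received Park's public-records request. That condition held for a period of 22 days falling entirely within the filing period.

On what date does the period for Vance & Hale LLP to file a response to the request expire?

1 month after July 11, 2007 is August 11, 2007.
Tolling adds 22 days: August 11, 2007 + 22 days = September 2, 2007.

September 2, 2007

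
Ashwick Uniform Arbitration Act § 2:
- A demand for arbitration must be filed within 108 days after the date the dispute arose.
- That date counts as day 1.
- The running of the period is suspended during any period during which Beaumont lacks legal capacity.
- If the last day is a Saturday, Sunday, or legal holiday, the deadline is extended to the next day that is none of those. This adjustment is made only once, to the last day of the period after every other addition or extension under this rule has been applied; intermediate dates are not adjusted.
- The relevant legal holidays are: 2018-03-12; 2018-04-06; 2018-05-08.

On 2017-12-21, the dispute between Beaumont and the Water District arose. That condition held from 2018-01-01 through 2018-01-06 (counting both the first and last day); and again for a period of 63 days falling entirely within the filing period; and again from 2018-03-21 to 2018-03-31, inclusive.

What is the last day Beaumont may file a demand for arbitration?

June 26, 2018

Counting 2017-12-21 as day 1, day 108 is April 7, 2018.
From January 1, 2018 through January 6, 2018 inclusive is 6 days; tolling adds 6 days: April 7, 2018 + 6 days = April 13, 2018.
Tolling adds 63 days: April 13, 2018 + 63 days = June 15, 2018.
From March 21, 2018 through March 31, 2018 inclusive is 11 days; tolling adds 11 days: June 15, 2018 + 11 days = June 26, 2018.
June 26, 2018 is a Tuesday and not a legal holiday, so no extension applies.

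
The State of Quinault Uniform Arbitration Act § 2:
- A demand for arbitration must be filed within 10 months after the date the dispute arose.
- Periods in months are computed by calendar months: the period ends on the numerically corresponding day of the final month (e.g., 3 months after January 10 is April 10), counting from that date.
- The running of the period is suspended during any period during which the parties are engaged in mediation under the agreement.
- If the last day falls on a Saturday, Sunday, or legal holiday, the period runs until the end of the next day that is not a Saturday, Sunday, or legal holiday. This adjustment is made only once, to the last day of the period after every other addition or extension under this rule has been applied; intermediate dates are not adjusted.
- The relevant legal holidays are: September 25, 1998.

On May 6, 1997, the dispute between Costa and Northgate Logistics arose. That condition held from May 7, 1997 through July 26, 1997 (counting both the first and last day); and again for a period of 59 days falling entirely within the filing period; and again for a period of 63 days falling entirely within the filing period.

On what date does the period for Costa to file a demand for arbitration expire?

September 28, 1998

10 months after May 6, 1997 is March 6, 1998.
From May 7, 1997 through July 26, 1997 inclusive is 81 days; tolling adds 81 days: March 6, 1998 + 81 days = May 26, 1998.
Tolling adds 59 days: May 26, 1998 + 59 days = July 24, 1998.
Tolling adds 63 days: July 24, 1998 + 63 days = September 25, 1998.
September 25, 1998 is a listed holiday; September 26, 1998 is Saturday; September 27, 1998 is Sunday. The next qualifying day is September 28, 1998.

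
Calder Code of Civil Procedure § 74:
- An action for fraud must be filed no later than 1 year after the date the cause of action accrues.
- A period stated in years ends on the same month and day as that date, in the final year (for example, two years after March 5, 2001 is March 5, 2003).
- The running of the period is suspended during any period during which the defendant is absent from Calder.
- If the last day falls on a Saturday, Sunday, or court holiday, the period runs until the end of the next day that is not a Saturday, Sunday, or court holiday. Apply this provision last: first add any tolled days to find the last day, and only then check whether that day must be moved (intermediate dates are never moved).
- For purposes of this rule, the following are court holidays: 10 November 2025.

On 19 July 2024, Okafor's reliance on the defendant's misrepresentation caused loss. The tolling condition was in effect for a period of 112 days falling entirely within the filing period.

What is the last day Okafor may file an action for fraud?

1 year after 19 July 2024 is July 19, 2025.
Tolling adds 112 days: July 19, 2025 + 112 days = November 8, 2025.
November 8, 2025 is Saturday; November 9, 2025 is Sunday; November 10, 2025 is a listed holiday. The next qualifying day is November 11, 2025.

November 11, 2025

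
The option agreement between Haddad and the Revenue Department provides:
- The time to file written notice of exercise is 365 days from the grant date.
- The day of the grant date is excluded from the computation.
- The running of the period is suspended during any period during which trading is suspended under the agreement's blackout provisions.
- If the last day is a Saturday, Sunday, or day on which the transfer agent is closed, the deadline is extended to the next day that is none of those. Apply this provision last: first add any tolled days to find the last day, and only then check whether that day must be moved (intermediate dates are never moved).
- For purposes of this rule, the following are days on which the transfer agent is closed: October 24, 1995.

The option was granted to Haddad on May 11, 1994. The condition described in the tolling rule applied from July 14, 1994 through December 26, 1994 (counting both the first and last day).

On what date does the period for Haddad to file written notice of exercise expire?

October 25, 1995

365 days after May 11, 1994 is May 11, 1995.
From July 14, 1994 through December 26, 1994 inclusive is 166 days; tolling adds 166 days: May 11, 1995 + 166 days = October 24, 1995.
October 24, 1995 is a listed holiday. The next qualifying day is October 25, 1995.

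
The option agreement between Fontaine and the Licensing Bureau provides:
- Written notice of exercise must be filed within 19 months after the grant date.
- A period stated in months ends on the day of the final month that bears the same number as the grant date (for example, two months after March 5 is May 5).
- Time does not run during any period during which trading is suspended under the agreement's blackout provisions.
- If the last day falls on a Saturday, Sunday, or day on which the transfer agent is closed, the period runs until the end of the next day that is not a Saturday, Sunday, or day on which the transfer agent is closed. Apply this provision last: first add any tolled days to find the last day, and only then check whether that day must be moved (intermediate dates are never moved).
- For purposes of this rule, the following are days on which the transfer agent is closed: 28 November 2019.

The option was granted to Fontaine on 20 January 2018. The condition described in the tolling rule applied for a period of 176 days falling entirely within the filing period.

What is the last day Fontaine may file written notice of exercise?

19 months after 20 January 2018 is August 20, 2019.
Tolling adds 176 days: August 20, 2019 + 176 days = February 12, 2020.
February 12, 2020 is a Wednesday and not a day on which the transfer agent is closed, so no extension applies.

February 12, 2020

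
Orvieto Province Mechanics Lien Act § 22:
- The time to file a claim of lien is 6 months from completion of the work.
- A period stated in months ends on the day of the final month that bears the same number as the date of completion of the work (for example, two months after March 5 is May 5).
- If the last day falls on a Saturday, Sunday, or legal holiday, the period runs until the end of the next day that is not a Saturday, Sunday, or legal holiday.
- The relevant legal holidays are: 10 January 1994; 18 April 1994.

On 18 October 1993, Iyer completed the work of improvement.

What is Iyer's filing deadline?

April 19, 1994

6 months after 18 October 1993 is April 18, 1994.
April 18, 1994 is a listed holiday. The next qualifying day is April 19, 1994.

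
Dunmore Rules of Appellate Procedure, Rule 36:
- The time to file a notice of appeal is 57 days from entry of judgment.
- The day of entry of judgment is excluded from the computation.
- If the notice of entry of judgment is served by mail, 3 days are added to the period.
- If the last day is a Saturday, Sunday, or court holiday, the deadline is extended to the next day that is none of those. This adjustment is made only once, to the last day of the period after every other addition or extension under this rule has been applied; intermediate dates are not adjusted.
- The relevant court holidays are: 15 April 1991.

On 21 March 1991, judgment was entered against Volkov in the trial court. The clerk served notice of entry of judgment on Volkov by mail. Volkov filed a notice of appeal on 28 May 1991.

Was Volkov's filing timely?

No

57 days after 21 March 1991 is May 17, 1991.
Service was by mail, adding 3 days: May 17, 1991 + 3 days = May 20, 1991.
May 20, 1991 is a Monday and not a court holiday, so no extension applies.
The deadline is May 20, 1991; the filing on May 28, 1991 is after that date.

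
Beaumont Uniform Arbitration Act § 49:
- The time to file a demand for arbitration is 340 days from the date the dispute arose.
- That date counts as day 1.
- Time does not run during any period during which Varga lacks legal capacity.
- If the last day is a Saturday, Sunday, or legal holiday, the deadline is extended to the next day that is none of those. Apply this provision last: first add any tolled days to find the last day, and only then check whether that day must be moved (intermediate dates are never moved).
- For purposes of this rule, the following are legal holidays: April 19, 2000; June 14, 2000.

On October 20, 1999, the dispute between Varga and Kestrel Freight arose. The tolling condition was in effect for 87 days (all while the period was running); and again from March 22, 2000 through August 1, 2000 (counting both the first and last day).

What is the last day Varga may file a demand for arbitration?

Counting October 20, 1999 as day 1, day 340 is September 23, 2000.
Tolling adds 87 days: September 23, 2000 + 87 days = December 19, 2000.
From March 22, 2000 through August 1, 2000 inclusive is 133 days; tolling adds 133 days: December 19, 2000 + 133 days = May 1, 2001.
May 1, 2001 is a Tuesday and not a legal holiday, so no extension applies.

May 1, 2001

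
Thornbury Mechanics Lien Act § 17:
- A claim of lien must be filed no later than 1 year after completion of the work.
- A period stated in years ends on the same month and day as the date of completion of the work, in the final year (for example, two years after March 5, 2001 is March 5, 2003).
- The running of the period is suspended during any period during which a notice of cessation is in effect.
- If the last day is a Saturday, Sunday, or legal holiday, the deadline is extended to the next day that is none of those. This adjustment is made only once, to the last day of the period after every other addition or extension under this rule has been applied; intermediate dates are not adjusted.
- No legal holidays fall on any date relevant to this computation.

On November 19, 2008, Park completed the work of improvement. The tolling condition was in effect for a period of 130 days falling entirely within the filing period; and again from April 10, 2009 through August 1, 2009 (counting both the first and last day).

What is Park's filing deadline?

1 year after November 19, 2008 is November 19, 2009.
Tolling adds 130 days: November 19, 2009 + 130 days = March 29, 2010.
From April 10, 2009 through August 1, 2009 inclusive is 114 days; tolling adds 114 days: March 29, 2010 + 114 days = July 21, 2010.
July 21, 2010 is a Wednesday and not a legal holiday, so no extension applies.

July 21, 2010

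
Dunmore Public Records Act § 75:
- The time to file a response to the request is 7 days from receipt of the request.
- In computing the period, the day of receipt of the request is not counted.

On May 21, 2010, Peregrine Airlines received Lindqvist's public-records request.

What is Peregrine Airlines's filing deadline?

May 28, 2010

7 days after May 21, 2010 is May 28, 2010.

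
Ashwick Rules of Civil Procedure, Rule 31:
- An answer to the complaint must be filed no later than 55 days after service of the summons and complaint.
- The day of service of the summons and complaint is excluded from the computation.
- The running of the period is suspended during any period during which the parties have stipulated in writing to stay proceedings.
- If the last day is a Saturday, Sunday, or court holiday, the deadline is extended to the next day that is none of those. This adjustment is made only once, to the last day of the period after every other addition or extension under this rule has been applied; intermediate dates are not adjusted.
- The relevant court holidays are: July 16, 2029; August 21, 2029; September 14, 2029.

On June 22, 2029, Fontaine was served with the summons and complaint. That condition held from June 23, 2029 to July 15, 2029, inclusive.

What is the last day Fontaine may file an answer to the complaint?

September 10, 2029

55 days after June 22, 2029 is August 16, 2029.
From June 23, 2029 through July 15, 2029 inclusive is 23 days; tolling adds 23 days: August 16, 2029 + 23 days = September 8, 2029.
September 8, 2029 is Saturday; September 9, 2029 is Sunday. The next qualifying day is September 10, 2029.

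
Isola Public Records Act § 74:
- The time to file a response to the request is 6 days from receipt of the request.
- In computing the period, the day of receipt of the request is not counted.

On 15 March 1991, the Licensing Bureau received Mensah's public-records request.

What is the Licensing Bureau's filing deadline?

March 21, 1991

6 days after 15 March 1991 is March 21, 1991.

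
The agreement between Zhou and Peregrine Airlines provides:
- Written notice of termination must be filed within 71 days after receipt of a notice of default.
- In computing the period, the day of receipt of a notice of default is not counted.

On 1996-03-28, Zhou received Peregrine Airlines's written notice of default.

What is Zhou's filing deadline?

June 7, 1996

71 days after 1996-03-28 is June 7, 1996.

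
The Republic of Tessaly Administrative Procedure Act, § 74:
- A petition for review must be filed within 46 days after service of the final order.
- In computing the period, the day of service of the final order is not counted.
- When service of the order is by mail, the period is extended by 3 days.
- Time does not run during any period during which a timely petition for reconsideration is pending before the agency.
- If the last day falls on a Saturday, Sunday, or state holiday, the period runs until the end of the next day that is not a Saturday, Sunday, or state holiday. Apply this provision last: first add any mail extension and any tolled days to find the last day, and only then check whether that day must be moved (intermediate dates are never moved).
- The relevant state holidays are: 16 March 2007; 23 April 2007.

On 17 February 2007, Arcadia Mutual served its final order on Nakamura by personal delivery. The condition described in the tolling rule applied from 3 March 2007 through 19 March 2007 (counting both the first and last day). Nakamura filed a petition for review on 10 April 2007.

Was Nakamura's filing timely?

46 days after 17 February 2007 is April 4, 2007.
Service was not by mail, so no mail extension applies.
From March 3, 2007 through March 19, 2007 inclusive is 17 days; tolling adds 17 days: April 4, 2007 + 17 days = April 21, 2007.
April 21, 2007 is Saturday; April 22, 2007 is Sunday; April 23, 2007 is a listed holiday. The next qualifying day is April 24, 2007.
The deadline is April 24, 2007; the filing on April 10, 2007 is on or before that date.

Yes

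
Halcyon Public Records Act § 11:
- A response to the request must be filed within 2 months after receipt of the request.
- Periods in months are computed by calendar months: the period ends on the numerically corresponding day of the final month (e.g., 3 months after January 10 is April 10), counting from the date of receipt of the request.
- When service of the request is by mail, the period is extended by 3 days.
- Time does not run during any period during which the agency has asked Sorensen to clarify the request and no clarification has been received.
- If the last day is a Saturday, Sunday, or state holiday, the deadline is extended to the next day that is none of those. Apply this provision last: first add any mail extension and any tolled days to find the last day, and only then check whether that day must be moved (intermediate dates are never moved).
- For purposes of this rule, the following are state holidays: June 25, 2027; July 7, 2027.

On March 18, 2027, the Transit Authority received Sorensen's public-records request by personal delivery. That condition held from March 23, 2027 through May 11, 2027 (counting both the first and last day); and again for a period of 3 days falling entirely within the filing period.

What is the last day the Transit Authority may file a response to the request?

July 12, 2027

2 months after March 18, 2027 is May 18, 2027.
Service was not by mail, so no mail extension applies.
From March 23, 2027 through May 11, 2027 inclusive is 50 days; tolling adds 50 days: May 18, 2027 + 50 days = July 7, 2027.
Tolling adds 3 days: July 7, 2027 + 3 days = July 10, 2027.
July 10, 2027 is Saturday; July 11, 2027 is Sunday. The next qualifying day is July 12, 2027.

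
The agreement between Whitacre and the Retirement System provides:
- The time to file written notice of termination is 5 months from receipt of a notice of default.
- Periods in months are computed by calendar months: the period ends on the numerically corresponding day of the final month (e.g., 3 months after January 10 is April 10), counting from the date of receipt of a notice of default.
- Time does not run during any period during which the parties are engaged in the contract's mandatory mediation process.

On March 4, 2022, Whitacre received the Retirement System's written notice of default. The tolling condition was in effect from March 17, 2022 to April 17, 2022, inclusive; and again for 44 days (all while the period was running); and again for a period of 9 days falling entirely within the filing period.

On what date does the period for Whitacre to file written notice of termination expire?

5 months after March 4, 2022 is August 4, 2022.
From March 17, 2022 through April 17, 2022 inclusive is 32 days; tolling adds 32 days: August 4, 2022 + 32 days = September 5, 2022.
Tolling adds 44 days: September 5, 2022 + 44 days = October 19, 2022.
Tolling adds 9 days: October 19, 2022 + 9 days = October 28, 2022.

October 28, 2022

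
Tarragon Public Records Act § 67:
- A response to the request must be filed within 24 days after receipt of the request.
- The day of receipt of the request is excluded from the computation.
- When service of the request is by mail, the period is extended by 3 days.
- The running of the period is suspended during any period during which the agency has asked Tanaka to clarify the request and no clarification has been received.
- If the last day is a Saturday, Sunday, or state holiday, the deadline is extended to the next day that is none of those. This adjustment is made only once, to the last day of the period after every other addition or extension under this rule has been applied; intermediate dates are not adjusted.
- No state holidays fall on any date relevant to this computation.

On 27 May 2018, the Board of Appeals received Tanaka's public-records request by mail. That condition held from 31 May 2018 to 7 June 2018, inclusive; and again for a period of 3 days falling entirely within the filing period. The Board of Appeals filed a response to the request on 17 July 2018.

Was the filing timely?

No

24 days after 27 May 2018 is June 20, 2018.
Service was by mail, adding 3 days: June 20, 2018 + 3 days = June 23, 2018.
From May 31, 2018 through June 7, 2018 inclusive is 8 days; tolling adds 8 days: June 23, 2018 + 8 days = July 1, 2018.
Tolling adds 3 days: July 1, 2018 + 3 days = July 4, 2018.
July 4, 2018 is a Wednesday and not a state holiday, so no extension applies.
The deadline is July 4, 2018; the filing on July 17, 2018 is after that date.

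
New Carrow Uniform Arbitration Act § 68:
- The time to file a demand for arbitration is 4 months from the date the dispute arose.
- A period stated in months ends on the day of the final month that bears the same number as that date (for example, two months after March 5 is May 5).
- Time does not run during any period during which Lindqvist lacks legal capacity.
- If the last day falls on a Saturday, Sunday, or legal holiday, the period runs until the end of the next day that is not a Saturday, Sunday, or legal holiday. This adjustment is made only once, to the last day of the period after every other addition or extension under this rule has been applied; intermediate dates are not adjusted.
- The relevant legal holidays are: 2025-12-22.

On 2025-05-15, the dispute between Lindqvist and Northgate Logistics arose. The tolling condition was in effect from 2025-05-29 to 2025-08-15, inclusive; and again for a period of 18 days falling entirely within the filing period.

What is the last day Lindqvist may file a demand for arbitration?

4 months after 2025-05-15 is September 15, 2025.
From May 29, 2025 through August 15, 2025 inclusive is 79 days; tolling adds 79 days: September 15, 2025 + 79 days = December 3, 2025.
Tolling adds 18 days: December 3, 2025 + 18 days = December 21, 2025.
December 21, 2025 is Sunday; December 22, 2025 is a listed holiday. The next qualifying day is December 23, 2025.

December 23, 2025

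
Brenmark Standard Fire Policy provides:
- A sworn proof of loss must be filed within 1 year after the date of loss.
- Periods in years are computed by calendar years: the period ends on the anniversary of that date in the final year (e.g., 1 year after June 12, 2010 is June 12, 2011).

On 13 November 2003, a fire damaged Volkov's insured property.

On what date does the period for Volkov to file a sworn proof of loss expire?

November 13, 2004

1 year after 13 November 2003 is November 13, 2004.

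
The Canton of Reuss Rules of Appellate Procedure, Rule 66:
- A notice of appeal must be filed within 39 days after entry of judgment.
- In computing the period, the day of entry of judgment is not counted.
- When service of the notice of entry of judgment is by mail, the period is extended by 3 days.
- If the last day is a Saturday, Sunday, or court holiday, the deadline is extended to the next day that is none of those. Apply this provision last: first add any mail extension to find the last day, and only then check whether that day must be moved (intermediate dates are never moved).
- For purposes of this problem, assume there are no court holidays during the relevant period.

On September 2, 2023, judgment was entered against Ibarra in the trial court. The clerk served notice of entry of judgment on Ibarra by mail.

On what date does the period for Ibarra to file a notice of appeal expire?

39 days after September 2, 2023 is October 11, 2023.
Service was by mail, adding 3 days: October 11, 2023 + 3 days = October 14, 2023.
October 14, 2023 is Saturday; October 15, 2023 is Sunday. The next qualifying day is October 16, 2023.

October 16, 2023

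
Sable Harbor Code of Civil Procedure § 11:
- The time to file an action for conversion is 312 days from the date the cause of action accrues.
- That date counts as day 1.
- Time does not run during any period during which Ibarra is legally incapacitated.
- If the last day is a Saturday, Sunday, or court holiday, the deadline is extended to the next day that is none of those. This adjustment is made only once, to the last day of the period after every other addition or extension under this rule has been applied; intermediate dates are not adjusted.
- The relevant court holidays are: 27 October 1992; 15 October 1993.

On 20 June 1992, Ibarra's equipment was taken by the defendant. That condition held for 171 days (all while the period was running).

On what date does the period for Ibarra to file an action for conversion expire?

Counting 20 June 1992 as day 1, day 312 is April 27, 1993.
Tolling adds 171 days: April 27, 1993 + 171 days = October 15, 1993.
October 15, 1993 is a listed holiday; October 16, 1993 is Saturday; October 17, 1993 is Sunday. The next qualifying day is October 18, 1993.

October 18, 1993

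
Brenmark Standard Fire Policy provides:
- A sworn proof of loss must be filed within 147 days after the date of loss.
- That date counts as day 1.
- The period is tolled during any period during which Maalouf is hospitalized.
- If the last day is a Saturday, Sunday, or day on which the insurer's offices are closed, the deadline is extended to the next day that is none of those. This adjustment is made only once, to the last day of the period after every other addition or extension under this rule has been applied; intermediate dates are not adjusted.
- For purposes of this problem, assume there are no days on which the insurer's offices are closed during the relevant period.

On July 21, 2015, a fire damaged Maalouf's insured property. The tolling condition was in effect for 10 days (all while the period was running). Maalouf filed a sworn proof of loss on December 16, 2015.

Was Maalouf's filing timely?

Counting July 21, 2015 as day 1, day 147 is December 14, 2015.
Tolling adds 10 days: December 14, 2015 + 10 days = December 24, 2015.
December 24, 2015 is a Thursday and not a day on which the insurer's offices are closed, so no extension applies.
The deadline is December 24, 2015; the filing on December 16, 2015 is on or before that date.

Yes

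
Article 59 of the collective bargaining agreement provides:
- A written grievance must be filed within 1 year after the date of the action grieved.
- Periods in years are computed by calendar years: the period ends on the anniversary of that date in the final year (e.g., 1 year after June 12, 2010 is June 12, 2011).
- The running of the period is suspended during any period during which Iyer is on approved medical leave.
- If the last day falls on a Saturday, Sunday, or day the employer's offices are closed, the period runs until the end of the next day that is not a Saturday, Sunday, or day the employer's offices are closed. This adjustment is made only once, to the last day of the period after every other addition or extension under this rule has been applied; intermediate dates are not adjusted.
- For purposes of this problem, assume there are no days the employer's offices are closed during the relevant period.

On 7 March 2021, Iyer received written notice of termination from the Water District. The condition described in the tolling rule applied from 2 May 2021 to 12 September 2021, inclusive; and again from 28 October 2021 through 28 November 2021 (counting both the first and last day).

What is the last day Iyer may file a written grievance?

1 year after 7 March 2021 is March 7, 2022.
From May 2, 2021 through September 12, 2021 inclusive is 134 days; tolling adds 134 days: March 7, 2022 + 134 days = July 19, 2022.
From October 28, 2021 through November 28, 2021 inclusive is 32 days; tolling adds 32 days: July 19, 2022 + 32 days = August 20, 2022.
August 20, 2022 is Saturday; August 21, 2022 is Sunday. The next qualifying day is August 22, 2022.

August 22, 2022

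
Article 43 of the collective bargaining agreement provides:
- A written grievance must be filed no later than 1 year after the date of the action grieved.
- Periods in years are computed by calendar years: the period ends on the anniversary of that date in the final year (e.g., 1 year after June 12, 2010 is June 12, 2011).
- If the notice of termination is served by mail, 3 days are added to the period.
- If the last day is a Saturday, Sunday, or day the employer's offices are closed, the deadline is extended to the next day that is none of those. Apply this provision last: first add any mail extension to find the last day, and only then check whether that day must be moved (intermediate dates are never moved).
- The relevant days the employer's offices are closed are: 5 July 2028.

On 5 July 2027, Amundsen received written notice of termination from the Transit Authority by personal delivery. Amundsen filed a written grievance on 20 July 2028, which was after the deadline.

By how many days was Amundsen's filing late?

1 year after 5 July 2027 is July 5, 2028.
Service was not by mail, so no mail extension applies.
July 5, 2028 is a listed holiday. The next qualifying day is July 6, 2028.
The deadline is July 6, 2028; from July 6, 2028 to July 20, 2028 is 14 days.

14 days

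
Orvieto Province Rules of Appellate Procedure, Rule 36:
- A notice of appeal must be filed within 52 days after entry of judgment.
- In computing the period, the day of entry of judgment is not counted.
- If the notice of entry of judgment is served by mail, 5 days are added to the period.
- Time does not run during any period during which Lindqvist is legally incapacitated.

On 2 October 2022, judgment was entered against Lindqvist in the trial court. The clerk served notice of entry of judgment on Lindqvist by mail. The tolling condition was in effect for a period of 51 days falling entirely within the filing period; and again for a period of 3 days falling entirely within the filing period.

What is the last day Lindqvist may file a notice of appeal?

January 21, 2023

52 days after 2 October 2022 is November 23, 2022.
Service was by mail, adding 5 days: November 23, 2022 + 5 days = November 28, 2022.
Tolling adds 51 days: November 28, 2022 + 51 days = January 18, 2023.
Tolling adds 3 days: January 18, 2023 + 3 days = January 21, 2023.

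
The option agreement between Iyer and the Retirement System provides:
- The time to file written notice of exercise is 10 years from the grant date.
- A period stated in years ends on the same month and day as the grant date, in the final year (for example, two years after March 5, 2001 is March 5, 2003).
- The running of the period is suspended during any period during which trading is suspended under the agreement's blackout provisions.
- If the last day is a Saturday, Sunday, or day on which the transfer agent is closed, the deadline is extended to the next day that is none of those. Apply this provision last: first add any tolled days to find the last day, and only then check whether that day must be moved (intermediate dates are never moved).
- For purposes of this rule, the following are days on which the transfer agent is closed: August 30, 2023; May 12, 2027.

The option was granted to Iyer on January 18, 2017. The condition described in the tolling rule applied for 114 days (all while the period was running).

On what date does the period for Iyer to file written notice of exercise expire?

10 years after January 18, 2017 is January 18, 2027.
Tolling adds 114 days: January 18, 2027 + 114 days = May 12, 2027.
May 12, 2027 is a listed holiday. The next qualifying day is May 13, 2027.

May 13, 2027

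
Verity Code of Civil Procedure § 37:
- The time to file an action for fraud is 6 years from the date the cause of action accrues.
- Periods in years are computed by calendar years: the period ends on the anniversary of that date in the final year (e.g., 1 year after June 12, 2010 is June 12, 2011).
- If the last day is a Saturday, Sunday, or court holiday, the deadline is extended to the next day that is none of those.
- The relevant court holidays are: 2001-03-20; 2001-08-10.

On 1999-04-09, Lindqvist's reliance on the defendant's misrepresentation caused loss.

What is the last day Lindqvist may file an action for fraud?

6 years after 1999-04-09 is April 9, 2005.
April 9, 2005 is Saturday; April 10, 2005 is Sunday. The next qualifying day is April 11, 2005.

April 11, 2005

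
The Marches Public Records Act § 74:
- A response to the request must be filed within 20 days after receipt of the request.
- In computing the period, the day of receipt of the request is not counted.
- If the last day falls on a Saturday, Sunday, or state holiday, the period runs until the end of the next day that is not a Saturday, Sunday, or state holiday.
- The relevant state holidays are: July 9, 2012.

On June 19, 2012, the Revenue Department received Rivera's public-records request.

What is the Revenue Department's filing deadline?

20 days after June 19, 2012 is July 9, 2012.
July 9, 2012 is a listed holiday. The next qualifying day is July 10, 2012.

July 10, 2012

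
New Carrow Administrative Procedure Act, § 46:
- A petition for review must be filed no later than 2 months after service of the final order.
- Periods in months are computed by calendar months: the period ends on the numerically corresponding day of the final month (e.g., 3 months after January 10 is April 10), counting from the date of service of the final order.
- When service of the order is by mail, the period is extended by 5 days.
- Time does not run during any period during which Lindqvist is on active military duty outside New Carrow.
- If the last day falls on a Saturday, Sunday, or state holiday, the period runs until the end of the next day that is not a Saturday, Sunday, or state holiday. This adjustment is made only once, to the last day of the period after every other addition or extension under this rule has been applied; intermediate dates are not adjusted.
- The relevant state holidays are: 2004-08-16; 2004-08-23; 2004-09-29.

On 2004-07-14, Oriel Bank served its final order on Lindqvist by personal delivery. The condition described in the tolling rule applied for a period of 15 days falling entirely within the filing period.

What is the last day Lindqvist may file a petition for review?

September 30, 2004

2 months after 2004-07-14 is September 14, 2004.
Service was not by mail, so no mail extension applies.
Tolling adds 15 days: September 14, 2004 + 15 days = September 29, 2004.
September 29, 2004 is a listed holiday. The next qualifying day is September 30, 2004.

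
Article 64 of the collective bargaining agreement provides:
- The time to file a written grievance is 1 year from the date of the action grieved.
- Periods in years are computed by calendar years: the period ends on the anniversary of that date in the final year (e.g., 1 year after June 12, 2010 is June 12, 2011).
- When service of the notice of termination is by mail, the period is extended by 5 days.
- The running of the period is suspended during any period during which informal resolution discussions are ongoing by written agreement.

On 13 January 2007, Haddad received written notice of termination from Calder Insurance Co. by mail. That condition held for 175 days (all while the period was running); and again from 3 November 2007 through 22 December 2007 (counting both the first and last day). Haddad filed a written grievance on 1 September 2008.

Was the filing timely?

1 year after 13 January 2007 is January 13, 2008.
Service was by mail, adding 5 days: January 13, 2008 + 5 days = January 18, 2008.
Tolling adds 175 days: January 18, 2008 + 175 days = July 11, 2008.
From November 3, 2007 through December 22, 2007 inclusive is 50 days; tolling adds 50 days: July 11, 2008 + 50 days = August 30, 2008.
The deadline is August 30, 2008; the filing on September 1, 2008 is after that date.

No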